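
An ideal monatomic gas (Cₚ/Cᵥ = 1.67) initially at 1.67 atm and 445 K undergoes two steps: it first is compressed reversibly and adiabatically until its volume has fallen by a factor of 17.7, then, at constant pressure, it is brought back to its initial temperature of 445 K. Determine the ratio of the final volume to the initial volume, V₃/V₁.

V₃/V₁ ≈ 0.00824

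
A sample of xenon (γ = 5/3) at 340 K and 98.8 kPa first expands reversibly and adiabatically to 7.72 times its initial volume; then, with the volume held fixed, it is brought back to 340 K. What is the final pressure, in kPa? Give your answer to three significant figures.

P₃ ≈ 12.8 kPa

Adiabatic step (PV^γ = const): P₂ = 98.8×(1/7.72)^(5/3) = 3.276 kPa; T₂ = 340×(1/7.72)^(2/3) = 87.04 K.
Isochoric: P₃ = P₂(T₃/T₂) = 3.276 × (340/87.04) = 12.8 kPa.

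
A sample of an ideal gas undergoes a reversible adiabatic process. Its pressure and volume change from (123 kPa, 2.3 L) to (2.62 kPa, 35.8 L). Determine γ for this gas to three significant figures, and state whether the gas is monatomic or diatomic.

γ ≈ 1.40; diatomic

PV^γ = const ⇒ γ = ln(P₂/P₁) / ln(V₁/V₂).
γ = ln(2.62/123) / ln(2.3/35.8) = 1.402.
γ ≈ 1.40 is close to 7/5, so the gas is diatomic.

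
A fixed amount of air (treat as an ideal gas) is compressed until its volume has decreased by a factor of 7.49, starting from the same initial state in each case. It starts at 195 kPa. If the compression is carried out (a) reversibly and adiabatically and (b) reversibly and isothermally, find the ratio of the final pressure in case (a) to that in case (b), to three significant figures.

For a diatomic ideal gas γ = 7/5.
Isothermal: P_b = P₁(V₁/V₂) = 195×7.49.
Adiabatic: P_a = P₁(V₁/V₂)^γ = 195×7.49^(7/5).
P_a/P_b = (V₁/V₂)^(γ−1) = 7.49^(2/5) = 2.238.

P_adiabatic / P_isothermal ≈ 2.24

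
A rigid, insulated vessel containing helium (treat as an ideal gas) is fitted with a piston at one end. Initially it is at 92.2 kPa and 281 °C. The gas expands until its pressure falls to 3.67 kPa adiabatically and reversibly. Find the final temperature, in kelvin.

Adiabatic: T₂/T₁ = (P₂/P₁)^((γ−1)/γ).
For a monatomic ideal gas γ = 5/3, so (γ−1)/γ = 2/5.
T₁ = 281 °C = 554.1 K.
T₂ = 554.1 × (3.67/92.2)^(2/5) = 152.6 K.

T₂ ≈ 153 K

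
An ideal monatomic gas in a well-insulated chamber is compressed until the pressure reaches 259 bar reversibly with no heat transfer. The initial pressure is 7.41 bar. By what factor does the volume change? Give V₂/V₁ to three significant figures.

From PV^γ = const, V₂/V₁ = (P₁/P₂)^(1/γ).
For a monatomic ideal gas γ = 5/3.
V₂/V₁ = (7.41/259)^(3/5) = 0.1186.

V₂/V₁ ≈ 0.119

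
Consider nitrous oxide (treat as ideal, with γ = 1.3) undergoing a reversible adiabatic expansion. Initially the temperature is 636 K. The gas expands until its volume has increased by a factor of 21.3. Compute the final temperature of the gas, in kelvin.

For a reversible adiabat TV^(γ−1) is constant, so T₂ = T₁ (V₁/V₂)^(γ−1).
T₂ = 636 × (1/21.3)^(0.3) = 254.1 K.

T₂ ≈ 254 K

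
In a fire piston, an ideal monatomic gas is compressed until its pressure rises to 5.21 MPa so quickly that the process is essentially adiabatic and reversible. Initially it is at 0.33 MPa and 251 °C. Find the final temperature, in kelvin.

Adiabatic: T₂/T₁ = (P₂/P₁)^((γ−1)/γ).
For a monatomic ideal gas γ = 5/3, so (γ−1)/γ = 2/5.
T₁ = 251 °C = 524.1 K.
T₂ = 524.1 × (5.21/0.33)^(2/5) = 1580 K.

T₂ ≈ 1580 K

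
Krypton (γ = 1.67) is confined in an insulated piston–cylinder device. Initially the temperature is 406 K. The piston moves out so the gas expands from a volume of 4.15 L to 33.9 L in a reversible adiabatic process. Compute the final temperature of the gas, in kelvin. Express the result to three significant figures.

T₂ ≈ 99.4 K

Adiabatic: T₁V₁^(γ−1) = T₂V₂^(γ−1) ⇒ T₂ = T₁ (V₁/V₂)^(γ−1).
T₂ = 406 × (4.15/33.9)^(0.67) = 99.4 K.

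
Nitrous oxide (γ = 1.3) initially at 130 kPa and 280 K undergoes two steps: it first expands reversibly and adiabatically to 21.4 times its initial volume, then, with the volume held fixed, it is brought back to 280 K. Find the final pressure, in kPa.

P₃ ≈ 6.07 kPa

Adiabatic step (PV^γ = const): P₂ = 130×(1/21.4)^(1.3) = 2.423 kPa; T₂ = 280×(1/21.4)^(0.3) = 111.7 K.
Isochoric: P₃ = P₂(T₃/T₂) = 2.423 × (280/111.7) = 6.075 kPa.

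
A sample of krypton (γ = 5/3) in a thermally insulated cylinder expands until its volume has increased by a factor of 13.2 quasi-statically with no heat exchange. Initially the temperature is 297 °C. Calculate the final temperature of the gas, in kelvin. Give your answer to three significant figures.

T₂ ≈ 102 K

Adiabatic: T₁V₁^(γ−1) = T₂V₂^(γ−1) ⇒ T₂ = T₁ (V₁/V₂)^(γ−1).
T₁ = 297 °C = 570.1 K.
T₂ = 570.1 × (1/13.2)^(2/3) = 102.1 K.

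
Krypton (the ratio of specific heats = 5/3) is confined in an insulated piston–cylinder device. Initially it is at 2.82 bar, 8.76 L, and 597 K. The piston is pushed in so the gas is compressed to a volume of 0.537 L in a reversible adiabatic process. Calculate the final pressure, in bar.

Adiabatic: P₁V₁^γ = P₂V₂^γ ⇒ P₂ = P₁ (V₁/V₂)^γ.
P₂ = 2.82 × (8.76/0.537)^(5/3) = 295.9 bar.

P₂ ≈ 296 bar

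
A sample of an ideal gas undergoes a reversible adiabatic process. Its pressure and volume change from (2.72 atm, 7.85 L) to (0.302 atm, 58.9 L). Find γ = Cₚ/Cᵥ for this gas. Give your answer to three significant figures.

γ ≈ 1.09

PV^γ = const ⇒ γ = ln(P₂/P₁) / ln(V₁/V₂).
γ = ln(0.302/2.72) / ln(7.85/58.9) = 1.091.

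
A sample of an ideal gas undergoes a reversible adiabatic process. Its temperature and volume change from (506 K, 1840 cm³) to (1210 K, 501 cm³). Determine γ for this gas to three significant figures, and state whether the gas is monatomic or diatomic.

TV^(γ−1) = const ⇒ γ − 1 = ln(T₂/T₁) / ln(V₁/V₂).
γ = 1 + ln(1210/506) / ln(1840/501) = 1.67.
γ ≈ 1.67 is close to 5/3, so the gas is monatomic.

γ ≈ 1.67; monatomic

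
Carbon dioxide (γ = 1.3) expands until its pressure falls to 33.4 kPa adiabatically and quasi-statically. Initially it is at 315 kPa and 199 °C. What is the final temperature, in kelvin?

T₂ ≈ 281 K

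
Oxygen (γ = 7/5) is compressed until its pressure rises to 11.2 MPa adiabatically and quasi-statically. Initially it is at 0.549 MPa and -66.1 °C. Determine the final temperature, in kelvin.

Adiabatic: T₂/T₁ = (P₂/P₁)^((γ−1)/γ).
T₁ = -66.1 °C = 207 K.
T₂ = 207 × (11.2/0.549)^(2/7) = 490.1 K.

T₂ ≈ 490 K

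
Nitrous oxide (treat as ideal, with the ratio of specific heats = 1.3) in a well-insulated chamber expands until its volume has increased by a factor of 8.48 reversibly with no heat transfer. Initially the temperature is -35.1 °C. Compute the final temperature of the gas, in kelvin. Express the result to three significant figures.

Adiabatic: T₁V₁^(γ−1) = T₂V₂^(γ−1) ⇒ T₂ = T₁ (V₁/V₂)^(γ−1).
T₁ = -35.1 °C = 238 K.
T₂ = 238 × (1/8.48)^(0.3) = 125.4 K.

T₂ ≈ 125 K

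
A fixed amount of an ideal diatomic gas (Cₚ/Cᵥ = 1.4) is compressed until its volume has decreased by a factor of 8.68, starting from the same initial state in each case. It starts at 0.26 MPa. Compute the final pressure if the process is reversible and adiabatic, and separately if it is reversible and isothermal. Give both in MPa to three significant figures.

Isothermal: P₂ = P₁(V₁/V₂) = 0.26×8.68 = 2.257 MPa.
Adiabatic: P₂ = P₁(V₁/V₂)^γ = 0.26×8.68^(1.4) = 5.357 MPa.

adiabatic: 5.36 MPa; isothermal: 2.26 MPa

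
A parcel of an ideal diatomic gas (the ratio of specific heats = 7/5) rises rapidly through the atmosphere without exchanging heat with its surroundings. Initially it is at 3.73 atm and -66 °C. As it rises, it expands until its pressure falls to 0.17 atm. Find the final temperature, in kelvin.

T₂ ≈ 85.7 K

Along an adiabat T P^((1−γ)/γ) is constant, so T₂ = T₁ (P₂/P₁)^((γ−1)/γ).
T₁ = -66 °C = 207.1 K.
T₂ = 207.1 × (0.17/3.73)^(2/7) = 85.72 K.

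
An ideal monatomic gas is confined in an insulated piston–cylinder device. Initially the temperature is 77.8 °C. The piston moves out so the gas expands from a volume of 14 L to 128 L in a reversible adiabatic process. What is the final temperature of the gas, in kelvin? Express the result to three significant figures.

T₂ ≈ 80.3 K

For a reversible adiabat TV^(γ−1) is constant, so T₂ = T₁ (V₁/V₂)^(γ−1).
For a monatomic ideal gas γ = 5/3, so γ−1 = 2/3.
T₁ = 77.8 °C = 350.9 K.
T₂ = 350.9 × (14/128)^(2/3) = 80.26 K.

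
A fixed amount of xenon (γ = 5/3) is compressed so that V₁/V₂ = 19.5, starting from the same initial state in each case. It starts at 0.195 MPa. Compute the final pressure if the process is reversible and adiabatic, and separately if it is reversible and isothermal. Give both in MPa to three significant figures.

adiabatic: 27.5 MPa; isothermal: 3.80 MPa

Isothermal: P₂ = P₁(V₁/V₂) = 0.195×19.5 = 3.803 MPa.
Adiabatic: P₂ = P₁(V₁/V₂)^γ = 0.195×19.5^(5/3) = 27.55 MPa.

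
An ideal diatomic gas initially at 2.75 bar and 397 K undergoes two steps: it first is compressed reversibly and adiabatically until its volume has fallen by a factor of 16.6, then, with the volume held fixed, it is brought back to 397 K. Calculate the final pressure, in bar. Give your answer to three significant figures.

P₃ ≈ 45.6 bar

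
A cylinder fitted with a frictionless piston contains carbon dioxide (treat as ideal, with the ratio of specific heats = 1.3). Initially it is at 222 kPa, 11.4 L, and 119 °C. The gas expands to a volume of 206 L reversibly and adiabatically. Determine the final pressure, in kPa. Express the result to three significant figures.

P₂ ≈ 5.16 kPa

Since PV^γ is constant along a reversible adiabat, P₂ = P₁ (V₁/V₂)^γ.
P₂ = 222 × (11.4/206)^(1.3) = 5.156 kPa.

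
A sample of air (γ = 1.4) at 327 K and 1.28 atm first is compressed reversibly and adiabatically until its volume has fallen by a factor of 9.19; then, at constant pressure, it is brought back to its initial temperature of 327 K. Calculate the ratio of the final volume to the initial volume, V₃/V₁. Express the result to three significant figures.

V₃/V₁ ≈ 0.0448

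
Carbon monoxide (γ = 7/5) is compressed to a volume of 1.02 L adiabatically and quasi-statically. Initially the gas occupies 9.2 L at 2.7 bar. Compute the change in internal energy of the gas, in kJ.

P₂ = P₁(V₁/V₂)^γ = 2.7×(9.2/1.02)^(7/5) = 58.7 bar.
For a reversible adiabat, W_by_gas = (P₁V₁ − P₂V₂)/(γ−1).
W_by = (270000×0.0092 − 5.87×10^6×0.00102) / (2/5) = -8758 J.
Q = 0 ⇒ ΔU = −W_by = 8758 J.

ΔU ≈ 8.76 kJ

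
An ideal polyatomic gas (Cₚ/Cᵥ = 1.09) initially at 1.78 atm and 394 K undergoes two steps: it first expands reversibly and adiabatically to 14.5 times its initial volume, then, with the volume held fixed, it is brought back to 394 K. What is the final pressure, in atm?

P₃ ≈ 0.123 atm

Adiabatic step (PV^γ = const): P₂ = 1.78×(1/14.5)^(1.09) = 0.0965 atm; T₂ = 394×(1/14.5)^(0.09) = 309.7 K.
Isochoric: P₃ = P₂(T₃/T₂) = 0.0965 × (394/309.7) = 0.1228 atm.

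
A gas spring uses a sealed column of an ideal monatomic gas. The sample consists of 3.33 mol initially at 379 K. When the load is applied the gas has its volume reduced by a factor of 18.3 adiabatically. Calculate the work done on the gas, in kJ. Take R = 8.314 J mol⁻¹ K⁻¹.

W ≈ 93.6 kJ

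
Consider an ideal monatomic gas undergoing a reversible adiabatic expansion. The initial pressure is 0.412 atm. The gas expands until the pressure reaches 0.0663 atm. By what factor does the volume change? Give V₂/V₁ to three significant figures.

V₂/V₁ ≈ 2.99

From PV^γ = const, V₂/V₁ = (P₁/P₂)^(1/γ).
For a monatomic ideal gas γ = 5/3.
V₂/V₁ = (0.412/0.0663)^(3/5) = 2.992.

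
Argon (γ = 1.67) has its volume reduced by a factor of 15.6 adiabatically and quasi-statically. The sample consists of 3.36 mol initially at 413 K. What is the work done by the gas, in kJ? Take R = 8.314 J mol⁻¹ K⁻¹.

W ≈ -91.3 kJ

For a reversible adiabat TV^(γ−1) is constant, so T₂ = T₁ (V₁/V₂)^(γ−1).
T₂ = 413 × 15.6^(0.67) = 2602 K.
Q = 0, so ΔU = W_on_gas = nCᵥΔT with Cᵥ = R/(γ−1) = 12.41 J/(mol·K).
ΔU = 3.36 × 12.41 × (2602 − 413) = 91280 J.
Work done by the gas = −ΔU = -91280 J.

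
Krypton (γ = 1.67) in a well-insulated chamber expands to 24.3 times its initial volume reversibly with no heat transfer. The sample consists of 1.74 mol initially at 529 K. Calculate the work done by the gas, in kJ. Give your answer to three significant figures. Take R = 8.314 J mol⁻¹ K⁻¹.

W ≈ 10.1 kJ

For a reversible adiabat TV^(γ−1) is constant, so T₂ = T₁ (V₁/V₂)^(γ−1).
T₂ = 529 × (1/24.3)^(0.67) = 62.39 K.
Q = 0, so ΔU = W_on_gas = nCᵥΔT with Cᵥ = R/(γ−1) = 12.41 J/(mol·K).
ΔU = 1.74 × 12.41 × (62.39 − 529) = -10070 J.
Work done by the gas = −ΔU = 10070 J.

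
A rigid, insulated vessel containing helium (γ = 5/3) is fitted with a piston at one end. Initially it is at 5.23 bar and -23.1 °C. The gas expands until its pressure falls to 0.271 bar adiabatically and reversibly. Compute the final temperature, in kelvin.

T₂ ≈ 76.5 K

Adiabatic: T₂/T₁ = (P₂/P₁)^((γ−1)/γ).
T₁ = -23.1 °C = 250 K.
T₂ = 250 × (0.271/5.23)^(2/5) = 76.53 K.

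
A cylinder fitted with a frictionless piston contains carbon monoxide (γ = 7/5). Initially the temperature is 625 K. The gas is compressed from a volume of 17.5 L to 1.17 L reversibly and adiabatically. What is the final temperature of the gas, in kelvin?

Adiabatic: T₁V₁^(γ−1) = T₂V₂^(γ−1) ⇒ T₂ = T₁ (V₁/V₂)^(γ−1).
T₂ = 625 × (17.5/1.17)^(2/5) = 1844 K.

T₂ ≈ 1840 K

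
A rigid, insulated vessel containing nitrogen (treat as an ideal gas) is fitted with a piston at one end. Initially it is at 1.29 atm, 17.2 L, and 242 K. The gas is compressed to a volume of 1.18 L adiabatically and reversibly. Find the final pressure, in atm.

P₂ ≈ 54.9 atm

Adiabatic: P₁V₁^γ = P₂V₂^γ ⇒ P₂ = P₁ (V₁/V₂)^γ.
γ = 7/5 for a diatomic ideal gas.
P₂ = 1.29 × (17.2/1.18)^(7/5) = 54.92 atm.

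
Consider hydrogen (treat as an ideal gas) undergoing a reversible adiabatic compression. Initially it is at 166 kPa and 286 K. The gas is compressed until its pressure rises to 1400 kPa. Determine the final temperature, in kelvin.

T₂ ≈ 526 K

Adiabatic: T₂/T₁ = (P₂/P₁)^((γ−1)/γ).
For a diatomic ideal gas γ = 7/5, so (γ−1)/γ = 2/7.
T₂ = 286 × (1400/166)^(2/7) = 525.9 K.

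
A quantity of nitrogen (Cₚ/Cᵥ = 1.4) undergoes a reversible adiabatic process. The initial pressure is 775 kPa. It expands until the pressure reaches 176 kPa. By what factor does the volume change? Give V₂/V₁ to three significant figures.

From PV^γ = const, V₂/V₁ = (P₁/P₂)^(1/γ).
V₂/V₁ = (775/176)^(0.714) = 2.883.

V₂/V₁ ≈ 2.88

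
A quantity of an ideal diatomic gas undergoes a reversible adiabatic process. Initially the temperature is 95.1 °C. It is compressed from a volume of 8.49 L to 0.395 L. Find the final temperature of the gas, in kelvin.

For a reversible adiabat TV^(γ−1) is constant, so T₂ = T₁ (V₁/V₂)^(γ−1).
For a diatomic ideal gas γ = 7/5, so γ−1 = 2/5.
T₁ = 95.1 °C = 368.2 K.
T₂ = 368.2 × (8.49/0.395)^(2/5) = 1256 K.

T₂ ≈ 1260 K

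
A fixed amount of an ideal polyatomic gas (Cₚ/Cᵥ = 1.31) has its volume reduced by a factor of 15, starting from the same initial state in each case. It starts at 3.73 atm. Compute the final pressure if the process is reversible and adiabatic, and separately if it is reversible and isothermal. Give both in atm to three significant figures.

Isothermal: P₂ = P₁(V₁/V₂) = 3.73×15 = 55.95 atm.
Adiabatic: P₂ = P₁(V₁/V₂)^γ = 3.73×15^(1.31) = 129.5 atm.

adiabatic: 130 atm; isothermal: 56.0 atm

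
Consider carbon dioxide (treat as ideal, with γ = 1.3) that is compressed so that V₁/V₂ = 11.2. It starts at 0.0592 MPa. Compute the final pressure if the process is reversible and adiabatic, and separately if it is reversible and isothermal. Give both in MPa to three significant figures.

Isothermal: P₂ = P₁(V₁/V₂) = 0.0592×11.2 = 0.663 MPa.
Adiabatic: P₂ = P₁(V₁/V₂)^γ = 0.0592×11.2^(1.3) = 1.369 MPa.

adiabatic: 1.37 MPa; isothermal: 0.663 MPa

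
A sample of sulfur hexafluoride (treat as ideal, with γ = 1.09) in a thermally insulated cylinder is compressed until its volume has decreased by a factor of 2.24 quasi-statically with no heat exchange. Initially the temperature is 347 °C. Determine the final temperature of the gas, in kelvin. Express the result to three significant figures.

T₂ ≈ 667 K

Adiabatic: T₁V₁^(γ−1) = T₂V₂^(γ−1) ⇒ T₂ = T₁ (V₁/V₂)^(γ−1).
T₁ = 347 °C = 620.1 K.
T₂ = 620.1 × 2.24^(0.09) = 666.8 K.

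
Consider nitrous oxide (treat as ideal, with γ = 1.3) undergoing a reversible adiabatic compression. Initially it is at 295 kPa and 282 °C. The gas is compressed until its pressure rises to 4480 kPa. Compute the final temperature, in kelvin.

T₂ ≈ 1040 K

Adiabatic: T₂/T₁ = (P₂/P₁)^((γ−1)/γ).
T₁ = 282 °C = 555.1 K.
T₂ = 555.1 × (4480/295)^(0.231) = 1040 K.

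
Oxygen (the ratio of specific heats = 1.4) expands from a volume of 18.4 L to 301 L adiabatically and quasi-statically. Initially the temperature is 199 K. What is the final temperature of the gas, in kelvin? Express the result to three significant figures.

For a reversible adiabat TV^(γ−1) is constant, so T₂ = T₁ (V₁/V₂)^(γ−1).
T₂ = 199 × (18.4/301)^(0.4) = 65.07 K.

T₂ ≈ 65.1 K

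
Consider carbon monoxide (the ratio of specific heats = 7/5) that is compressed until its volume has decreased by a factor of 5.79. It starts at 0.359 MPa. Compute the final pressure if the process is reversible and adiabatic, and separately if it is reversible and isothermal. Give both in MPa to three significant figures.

adiabatic: 4.20 MPa; isothermal: 2.08 MPa

Isothermal: P₂ = P₁(V₁/V₂) = 0.359×5.79 = 2.079 MPa.
Adiabatic: P₂ = P₁(V₁/V₂)^γ = 0.359×5.79^(7/5) = 4.196 MPa.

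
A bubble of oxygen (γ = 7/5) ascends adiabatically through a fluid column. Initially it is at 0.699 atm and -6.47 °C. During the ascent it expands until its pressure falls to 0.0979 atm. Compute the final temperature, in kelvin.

T₂ ≈ 152 K

Adiabatic: T₂/T₁ = (P₂/P₁)^((γ−1)/γ).
T₁ = -6.47 °C = 266.7 K.
T₂ = 266.7 × (0.0979/0.699)^(2/7) = 152.1 K.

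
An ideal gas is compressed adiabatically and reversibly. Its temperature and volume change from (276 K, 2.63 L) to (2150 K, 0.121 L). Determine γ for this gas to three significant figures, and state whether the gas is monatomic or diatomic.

γ ≈ 1.67; monatomic

TV^(γ−1) = const ⇒ γ − 1 = ln(T₂/T₁) / ln(V₁/V₂).
γ = 1 + ln(2150/276) / ln(2.63/0.121) = 1.667.
γ ≈ 1.67 is close to 5/3, so the gas is monatomic.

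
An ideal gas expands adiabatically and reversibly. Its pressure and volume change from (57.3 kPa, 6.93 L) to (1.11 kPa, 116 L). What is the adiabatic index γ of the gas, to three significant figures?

γ ≈ 1.40

PV^γ = const ⇒ γ = ln(P₂/P₁) / ln(V₁/V₂).
γ = ln(1.11/57.3) / ln(6.93/116) = 1.4.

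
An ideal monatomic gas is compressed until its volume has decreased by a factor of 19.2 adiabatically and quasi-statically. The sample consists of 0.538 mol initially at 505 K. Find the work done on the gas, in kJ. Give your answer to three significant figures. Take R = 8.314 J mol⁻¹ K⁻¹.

For a reversible adiabat TV^(γ−1) is constant, so T₂ = T₁ (V₁/V₂)^(γ−1).
γ = 5/3 for a monatomic ideal gas, so γ−1 = 2/3.
T₂ = 505 × 19.2^(2/3) = 3621 K.
Q = 0, so ΔU = W_on_gas = nCᵥΔT with Cᵥ = R/(γ−1) = 12.47 J/(mol·K).
ΔU = 0.538 × 12.47 × (3621 − 505) = 20910 J.

W ≈ 20.9 kJ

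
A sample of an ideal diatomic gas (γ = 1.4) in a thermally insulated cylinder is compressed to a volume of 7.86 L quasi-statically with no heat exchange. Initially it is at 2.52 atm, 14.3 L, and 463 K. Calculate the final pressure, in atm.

Adiabatic: P₁V₁^γ = P₂V₂^γ ⇒ P₂ = P₁ (V₁/V₂)^γ.
P₂ = 2.52 × (14.3/7.86)^(1.4) = 5.825 atm.

P₂ ≈ 5.82 atm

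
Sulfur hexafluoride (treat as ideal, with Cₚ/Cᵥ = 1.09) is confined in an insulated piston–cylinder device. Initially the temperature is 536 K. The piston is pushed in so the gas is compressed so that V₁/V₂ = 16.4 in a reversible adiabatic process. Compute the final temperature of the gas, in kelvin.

T₂ ≈ 689 K

Adiabatic: T₁V₁^(γ−1) = T₂V₂^(γ−1) ⇒ T₂ = T₁ (V₁/V₂)^(γ−1).
T₂ = 536 × 16.4^(0.09) = 689.4 K.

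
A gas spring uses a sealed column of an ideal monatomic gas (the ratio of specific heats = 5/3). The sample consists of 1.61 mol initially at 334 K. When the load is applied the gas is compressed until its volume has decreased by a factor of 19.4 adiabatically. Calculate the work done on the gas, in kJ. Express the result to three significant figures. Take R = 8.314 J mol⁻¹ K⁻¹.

For a reversible adiabat TV^(γ−1) is constant, so T₂ = T₁ (V₁/V₂)^(γ−1).
T₂ = 334 × 19.4^(2/3) = 2411 K.
Q = 0, so ΔU = W_on_gas = nCᵥΔT with Cᵥ = R/(γ−1) = 12.47 J/(mol·K).
ΔU = 1.61 × 12.47 × (2411 − 334) = 41710 J.

W ≈ 41.7 kJ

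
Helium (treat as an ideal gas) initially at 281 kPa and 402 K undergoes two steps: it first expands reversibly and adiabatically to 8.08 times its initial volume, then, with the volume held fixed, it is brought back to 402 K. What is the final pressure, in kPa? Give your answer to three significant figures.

For a monatomic ideal gas γ = 5/3.
Adiabatic step (PV^γ = const): P₂ = 281×(1/8.08)^(5/3) = 8.637 kPa; T₂ = 402×(1/8.08)^(2/3) = 99.84 K.
Isochoric: P₃ = P₂(T₃/T₂) = 8.637 × (402/99.84) = 34.78 kPa.

P₃ ≈ 34.8 kPa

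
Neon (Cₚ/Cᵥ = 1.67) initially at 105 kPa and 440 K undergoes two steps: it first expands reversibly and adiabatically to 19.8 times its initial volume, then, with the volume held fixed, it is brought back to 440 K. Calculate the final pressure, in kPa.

P₃ ≈ 5.30 kPa

Adiabatic step (PV^γ = const): P₂ = 105×(1/19.8)^(1.67) = 0.7174 kPa; T₂ = 440×(1/19.8)^(0.67) = 59.52 K.
Isochoric: P₃ = P₂(T₃/T₂) = 0.7174 × (440/59.52) = 5.303 kPa.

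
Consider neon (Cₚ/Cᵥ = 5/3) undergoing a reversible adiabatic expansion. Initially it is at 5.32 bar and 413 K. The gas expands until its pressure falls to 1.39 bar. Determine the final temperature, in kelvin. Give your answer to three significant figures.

T₂ ≈ 241 K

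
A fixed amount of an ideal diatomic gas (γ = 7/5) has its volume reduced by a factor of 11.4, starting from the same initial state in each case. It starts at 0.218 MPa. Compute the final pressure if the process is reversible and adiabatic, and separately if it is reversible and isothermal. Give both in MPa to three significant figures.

Isothermal: P₂ = P₁(V₁/V₂) = 0.218×11.4 = 2.485 MPa.
Adiabatic: P₂ = P₁(V₁/V₂)^γ = 0.218×11.4^(7/5) = 6.578 MPa.

adiabatic: 6.58 MPa; isothermal: 2.49 MPa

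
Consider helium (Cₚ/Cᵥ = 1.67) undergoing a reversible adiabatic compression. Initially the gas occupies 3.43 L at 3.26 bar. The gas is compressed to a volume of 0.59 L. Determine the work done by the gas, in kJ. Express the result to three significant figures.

W ≈ -3.76 kJ

P₂ = P₁(V₁/V₂)^γ = 3.26×(3.43/0.59)^(1.67) = 61.64 bar.
For a reversible adiabat, W_by_gas = (P₁V₁ − P₂V₂)/(γ−1).
W_by = (326000×0.00343 − 6.164×10^6×0.00059) / (0.67) = -3759 J.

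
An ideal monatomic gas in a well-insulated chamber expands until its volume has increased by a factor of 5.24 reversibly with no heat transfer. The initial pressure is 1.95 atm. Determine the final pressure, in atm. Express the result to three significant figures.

P₂ ≈ 0.123 atm

Adiabatic: P₁V₁^γ = P₂V₂^γ ⇒ P₂ = P₁ (V₁/V₂)^γ.
For a monatomic ideal gas γ = 5/3.
P₂ = 1.95 × (1/5.24)^(5/3) = 0.1234 atm.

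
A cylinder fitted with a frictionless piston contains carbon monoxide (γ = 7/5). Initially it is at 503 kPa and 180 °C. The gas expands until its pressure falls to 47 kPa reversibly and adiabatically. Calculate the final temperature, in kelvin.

Adiabatic: T₂/T₁ = (P₂/P₁)^((γ−1)/γ).
T₁ = 180 °C = 453.1 K.
T₂ = 453.1 × (47/503)^(2/7) = 230.2 K.

T₂ ≈ 230 K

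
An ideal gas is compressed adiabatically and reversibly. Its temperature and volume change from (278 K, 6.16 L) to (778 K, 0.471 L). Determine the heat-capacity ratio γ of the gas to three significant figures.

γ ≈ 1.40

TV^(γ−1) = const ⇒ γ − 1 = ln(T₂/T₁) / ln(V₁/V₂).
γ = 1 + ln(778/278) / ln(6.16/0.471) = 1.4.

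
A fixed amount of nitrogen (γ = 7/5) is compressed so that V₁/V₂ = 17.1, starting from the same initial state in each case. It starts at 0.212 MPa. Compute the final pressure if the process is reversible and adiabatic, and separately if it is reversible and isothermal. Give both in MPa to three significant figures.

adiabatic: 11.3 MPa; isothermal: 3.63 MPa

Isothermal: P₂ = P₁(V₁/V₂) = 0.212×17.1 = 3.625 MPa.
Adiabatic: P₂ = P₁(V₁/V₂)^γ = 0.212×17.1^(7/5) = 11.29 MPa.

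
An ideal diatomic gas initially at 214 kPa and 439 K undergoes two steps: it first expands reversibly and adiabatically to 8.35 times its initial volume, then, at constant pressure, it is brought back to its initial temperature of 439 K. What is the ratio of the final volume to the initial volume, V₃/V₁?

V₃/V₁ ≈ 19.5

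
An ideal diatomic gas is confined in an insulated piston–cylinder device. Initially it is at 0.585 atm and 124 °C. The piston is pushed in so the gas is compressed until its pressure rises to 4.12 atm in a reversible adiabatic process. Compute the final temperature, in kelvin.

T₂ ≈ 694 K

Along an adiabat T P^((1−γ)/γ) is constant, so T₂ = T₁ (P₂/P₁)^((γ−1)/γ).
For a diatomic ideal gas γ = 7/5, so (γ−1)/γ = 2/7.
T₁ = 124 °C = 397.1 K.
T₂ = 397.1 × (4.12/0.585)^(2/7) = 693.7 K.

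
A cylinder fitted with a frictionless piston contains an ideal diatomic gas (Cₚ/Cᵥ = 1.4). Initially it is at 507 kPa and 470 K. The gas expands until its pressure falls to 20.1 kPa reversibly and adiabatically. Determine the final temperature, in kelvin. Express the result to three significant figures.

Along an adiabat T P^((1−γ)/γ) is constant, so T₂ = T₁ (P₂/P₁)^((γ−1)/γ).
T₂ = 470 × (20.1/507)^(0.286) = 186.9 K.

T₂ ≈ 187 K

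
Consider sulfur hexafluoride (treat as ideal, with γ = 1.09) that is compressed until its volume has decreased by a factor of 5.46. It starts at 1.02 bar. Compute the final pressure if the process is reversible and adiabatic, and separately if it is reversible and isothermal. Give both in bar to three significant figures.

adiabatic: 6.49 bar; isothermal: 5.57 bar

Isothermal: P₂ = P₁(V₁/V₂) = 1.02×5.46 = 5.569 bar.
Adiabatic: P₂ = P₁(V₁/V₂)^γ = 1.02×5.46^(1.09) = 6.488 bar.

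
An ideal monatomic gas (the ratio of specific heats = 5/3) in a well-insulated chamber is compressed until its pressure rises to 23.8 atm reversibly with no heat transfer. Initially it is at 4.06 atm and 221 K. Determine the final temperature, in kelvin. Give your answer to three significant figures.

T₂ ≈ 448 K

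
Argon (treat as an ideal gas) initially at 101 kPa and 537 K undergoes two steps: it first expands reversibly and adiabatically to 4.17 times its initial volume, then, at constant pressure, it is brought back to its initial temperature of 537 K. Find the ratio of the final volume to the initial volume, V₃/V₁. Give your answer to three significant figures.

For a monatomic ideal gas γ = 5/3.
Adiabatic step: V₂/V₁ = 4.17; T₂ = T₁·(1/4.17)^(2/3) = 207.3 K.
Isobaric step: V₃/V₂ = T₃/T₂ = 537/207.3.
V₃/V₁ = (V₂/V₁)(V₃/V₂) = 4.17 × (537/207.3) = 10.8.

V₃/V₁ ≈ 10.8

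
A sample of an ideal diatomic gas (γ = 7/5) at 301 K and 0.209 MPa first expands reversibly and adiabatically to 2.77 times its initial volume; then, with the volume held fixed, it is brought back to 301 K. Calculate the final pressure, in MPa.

P₃ ≈ 0.0755 MPa

Adiabatic step (PV^γ = const): P₂ = 0.209×(1/2.77)^(7/5) = 0.0502 MPa; T₂ = 301×(1/2.77)^(2/5) = 200.3 K.
Isochoric: P₃ = P₂(T₃/T₂) = 0.0502 × (301/200.3) = 0.07545 MPa.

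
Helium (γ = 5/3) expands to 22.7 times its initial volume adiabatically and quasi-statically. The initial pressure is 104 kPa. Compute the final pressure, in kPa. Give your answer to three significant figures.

P₂ ≈ 0.571 kPa

Adiabatic: P₁V₁^γ = P₂V₂^γ ⇒ P₂ = P₁ (V₁/V₂)^γ.
P₂ = 104 × (1/22.7)^(5/3) = 0.5715 kPa.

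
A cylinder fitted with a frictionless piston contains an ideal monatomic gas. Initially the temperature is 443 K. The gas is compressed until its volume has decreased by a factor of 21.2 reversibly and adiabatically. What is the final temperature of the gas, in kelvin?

Adiabatic: T₁V₁^(γ−1) = T₂V₂^(γ−1) ⇒ T₂ = T₁ (V₁/V₂)^(γ−1).
For a monatomic ideal gas γ = 5/3, so γ−1 = 2/3.
T₂ = 443 × 21.2^(2/3) = 3393 K.

T₂ ≈ 3390 K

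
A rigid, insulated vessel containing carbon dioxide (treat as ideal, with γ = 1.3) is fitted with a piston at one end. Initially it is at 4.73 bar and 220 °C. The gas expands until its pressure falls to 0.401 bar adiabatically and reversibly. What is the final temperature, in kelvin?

T₂ ≈ 279 K

Adiabatic: T₂/T₁ = (P₂/P₁)^((γ−1)/γ).
T₁ = 220 °C = 493.1 K.
T₂ = 493.1 × (0.401/4.73)^(0.231) = 279 K.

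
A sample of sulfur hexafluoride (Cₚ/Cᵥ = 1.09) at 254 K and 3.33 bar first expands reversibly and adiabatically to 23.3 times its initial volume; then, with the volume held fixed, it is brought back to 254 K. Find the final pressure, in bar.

Adiabatic step (PV^γ = const): P₂ = 3.33×(1/23.3)^(1.09) = 0.1077 bar; T₂ = 254×(1/23.3)^(0.09) = 191.3 K.
Isochoric: P₃ = P₂(T₃/T₂) = 0.1077 × (254/191.3) = 0.1429 bar.

P₃ ≈ 0.143 bar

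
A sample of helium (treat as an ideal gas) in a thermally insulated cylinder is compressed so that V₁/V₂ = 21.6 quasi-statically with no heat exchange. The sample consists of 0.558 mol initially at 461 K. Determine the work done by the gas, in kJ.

W ≈ -21.7 kJ

Adiabatic: T₁V₁^(γ−1) = T₂V₂^(γ−1) ⇒ T₂ = T₁ (V₁/V₂)^(γ−1).
γ = 5/3 for a monatomic ideal gas, so γ−1 = 2/3.
T₂ = 461 × 21.6^(2/3) = 3575 K.
Q = 0, so ΔU = W_on_gas = nCᵥΔT with Cᵥ = R/(γ−1) = 12.47 J/(mol·K).
ΔU = 0.558 × 12.47 × (3575 − 461) = 21670 J.
Work done by the gas = −ΔU = -21670 J.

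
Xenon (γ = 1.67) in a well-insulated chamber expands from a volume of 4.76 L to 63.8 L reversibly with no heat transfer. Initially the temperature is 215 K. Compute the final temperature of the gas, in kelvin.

Adiabatic: T₁V₁^(γ−1) = T₂V₂^(γ−1) ⇒ T₂ = T₁ (V₁/V₂)^(γ−1).
T₂ = 215 × (4.76/63.8)^(0.67) = 37.78 K.

T₂ ≈ 37.8 K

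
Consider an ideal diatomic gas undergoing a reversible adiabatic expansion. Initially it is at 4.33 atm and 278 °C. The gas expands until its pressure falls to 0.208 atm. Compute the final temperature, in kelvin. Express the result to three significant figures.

Adiabatic: T₂/T₁ = (P₂/P₁)^((γ−1)/γ).
For a diatomic ideal gas γ = 7/5, so (γ−1)/γ = 2/7.
T₁ = 278 °C = 551.1 K.
T₂ = 551.1 × (0.208/4.33)^(2/7) = 231.5 K.

T₂ ≈ 232 K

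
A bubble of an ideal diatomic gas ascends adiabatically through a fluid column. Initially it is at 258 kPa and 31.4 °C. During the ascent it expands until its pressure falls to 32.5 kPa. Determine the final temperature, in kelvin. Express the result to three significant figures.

Adiabatic: T₂/T₁ = (P₂/P₁)^((γ−1)/γ).
For a diatomic ideal gas γ = 7/5, so (γ−1)/γ = 2/7.
T₁ = 31.4 °C = 304.5 K.
T₂ = 304.5 × (32.5/258)^(2/7) = 168.5 K.

T₂ ≈ 168 K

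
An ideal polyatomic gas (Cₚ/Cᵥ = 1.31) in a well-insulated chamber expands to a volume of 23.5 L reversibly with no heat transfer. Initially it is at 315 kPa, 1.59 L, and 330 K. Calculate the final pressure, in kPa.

Adiabatic: P₁V₁^γ = P₂V₂^γ ⇒ P₂ = P₁ (V₁/V₂)^γ.
P₂ = 315 × (1.59/23.5)^(1.31) = 9.248 kPa.

P₂ ≈ 9.25 kPa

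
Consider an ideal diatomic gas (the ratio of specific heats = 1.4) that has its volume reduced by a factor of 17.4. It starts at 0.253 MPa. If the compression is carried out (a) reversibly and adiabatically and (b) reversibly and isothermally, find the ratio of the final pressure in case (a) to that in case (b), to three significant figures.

P_adiabatic / P_isothermal ≈ 3.13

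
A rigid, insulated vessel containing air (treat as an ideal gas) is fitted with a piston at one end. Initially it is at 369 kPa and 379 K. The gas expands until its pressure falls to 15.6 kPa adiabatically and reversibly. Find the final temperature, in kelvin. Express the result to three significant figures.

T₂ ≈ 153 K

Along an adiabat T P^((1−γ)/γ) is constant, so T₂ = T₁ (P₂/P₁)^((γ−1)/γ).
For a diatomic ideal gas γ = 7/5, so (γ−1)/γ = 2/7.
T₂ = 379 × (15.6/369)^(2/7) = 153.5 K.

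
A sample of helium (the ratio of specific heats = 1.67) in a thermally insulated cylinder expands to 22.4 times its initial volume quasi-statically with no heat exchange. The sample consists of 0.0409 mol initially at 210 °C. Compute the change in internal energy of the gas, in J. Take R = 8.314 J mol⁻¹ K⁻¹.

ΔU ≈ -215 J

For a reversible adiabat TV^(γ−1) is constant, so T₂ = T₁ (V₁/V₂)^(γ−1).
T₁ = 210 °C = 483.1 K.
T₂ = 483.1 × (1/22.4)^(0.67) = 60.17 K.
Q = 0, so ΔU = W_on_gas = nCᵥΔT with Cᵥ = R/(γ−1) = 12.41 J/(mol·K).
ΔU = 0.0409 × 12.41 × (60.17 − 483.1) = -214.7 J.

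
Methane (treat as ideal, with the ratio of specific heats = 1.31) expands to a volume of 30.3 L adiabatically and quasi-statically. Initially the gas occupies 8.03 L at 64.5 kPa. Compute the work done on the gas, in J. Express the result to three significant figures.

W ≈ -564 J

P₂ = P₁(V₁/V₂)^γ = 64.5×(8.03/30.3)^(1.31) = 11.33 kPa.
For a reversible adiabat, W_by_gas = (P₁V₁ − P₂V₂)/(γ−1).
W_by = (64500×0.00803 − 11330×0.0303) / (0.31) = 563.8 J.
W_on_gas = −W_by = -563.8 J.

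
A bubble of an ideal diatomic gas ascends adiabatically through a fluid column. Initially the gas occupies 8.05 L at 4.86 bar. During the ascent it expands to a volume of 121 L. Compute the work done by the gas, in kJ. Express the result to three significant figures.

W ≈ 6.47 kJ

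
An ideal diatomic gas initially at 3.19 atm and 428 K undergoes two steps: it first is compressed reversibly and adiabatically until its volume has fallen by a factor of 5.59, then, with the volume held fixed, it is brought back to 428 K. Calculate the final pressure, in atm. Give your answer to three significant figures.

For a diatomic ideal gas γ = 7/5.
Adiabatic step (PV^γ = const): P₂ = 3.19×5.59^(7/5) = 35.5 atm; T₂ = 428×5.59^(2/5) = 851.9 K.
Isochoric: P₃ = P₂(T₃/T₂) = 35.5 × (428/851.9) = 17.83 atm.

P₃ ≈ 17.8 atm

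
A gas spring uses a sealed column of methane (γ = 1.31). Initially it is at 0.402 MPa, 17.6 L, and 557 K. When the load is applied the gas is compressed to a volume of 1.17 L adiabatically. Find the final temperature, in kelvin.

T₂ ≈ 1290 K

For a reversible adiabat TV^(γ−1) is constant, so T₂ = T₁ (V₁/V₂)^(γ−1).
T₂ = 557 × (17.6/1.17)^(0.31) = 1291 K.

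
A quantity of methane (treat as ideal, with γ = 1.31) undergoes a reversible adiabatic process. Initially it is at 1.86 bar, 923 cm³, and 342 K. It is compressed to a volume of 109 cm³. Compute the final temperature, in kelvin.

Adiabatic: T₁V₁^(γ−1) = T₂V₂^(γ−1) ⇒ T₂ = T₁ (V₁/V₂)^(γ−1).
T₂ = 342 × (923/109)^(0.31) = 663.2 K.

T₂ ≈ 663 K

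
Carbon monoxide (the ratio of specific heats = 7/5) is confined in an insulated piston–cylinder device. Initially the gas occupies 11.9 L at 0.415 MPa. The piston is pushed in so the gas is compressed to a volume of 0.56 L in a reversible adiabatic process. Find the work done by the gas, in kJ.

P₂ = P₁(V₁/V₂)^γ = 0.415×(11.9/0.56)^(7/5) = 29.95 MPa.
For a reversible adiabat, W_by_gas = (P₁V₁ − P₂V₂)/(γ−1).
W_by = (415000×0.0119 − 2.995×10^7×0.00056) / (2/5) = -29580 J.

W ≈ -29.6 kJ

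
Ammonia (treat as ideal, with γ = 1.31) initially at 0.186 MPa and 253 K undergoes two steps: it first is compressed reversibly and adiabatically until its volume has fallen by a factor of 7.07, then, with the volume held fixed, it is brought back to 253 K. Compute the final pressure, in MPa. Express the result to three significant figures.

Adiabatic step (PV^γ = const): P₂ = 0.186×7.07^(1.31) = 2.411 MPa; T₂ = 253×7.07^(0.31) = 463.9 K.
Isochoric: P₃ = P₂(T₃/T₂) = 2.411 × (253/463.9) = 1.315 MPa.

P₃ ≈ 1.32 MPa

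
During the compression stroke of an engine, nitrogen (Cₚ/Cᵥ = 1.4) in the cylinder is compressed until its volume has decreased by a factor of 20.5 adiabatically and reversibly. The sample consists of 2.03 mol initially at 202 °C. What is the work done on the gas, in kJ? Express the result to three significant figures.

Adiabatic: T₁V₁^(γ−1) = T₂V₂^(γ−1) ⇒ T₂ = T₁ (V₁/V₂)^(γ−1).
T₁ = 202 °C = 475.1 K.
T₂ = 475.1 × 20.5^(0.4) = 1590 K.
Q = 0, so ΔU = W_on_gas = nCᵥΔT with Cᵥ = R/(γ−1) = 20.79 J/(mol·K).
ΔU = 2.03 × 20.79 × (1590 − 475.1) = 47060 J.

W ≈ 47.1 kJ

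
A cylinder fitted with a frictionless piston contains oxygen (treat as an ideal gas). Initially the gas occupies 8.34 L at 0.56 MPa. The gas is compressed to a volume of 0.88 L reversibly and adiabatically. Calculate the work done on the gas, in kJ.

γ = 7/5 for a diatomic ideal gas.
P₂ = P₁(V₁/V₂)^γ = 0.56×(8.34/0.88)^(7/5) = 13.05 MPa.
For a reversible adiabat, W_by_gas = (P₁V₁ − P₂V₂)/(γ−1).
W_by = (560000×0.00834 − 1.305×10^7×0.00088) / (2/5) = -17030 J.
W_on_gas = −W_by = 17030 J.

W ≈ 17.0 kJ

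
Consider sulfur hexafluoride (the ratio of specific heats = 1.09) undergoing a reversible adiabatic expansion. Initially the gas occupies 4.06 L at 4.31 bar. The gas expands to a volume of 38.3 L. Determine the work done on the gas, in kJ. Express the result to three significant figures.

W ≈ -3.56 kJ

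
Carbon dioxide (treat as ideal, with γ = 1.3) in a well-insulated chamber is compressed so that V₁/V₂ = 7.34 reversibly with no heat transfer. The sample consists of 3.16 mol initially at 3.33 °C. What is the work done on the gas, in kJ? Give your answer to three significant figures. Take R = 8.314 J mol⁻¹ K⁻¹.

W ≈ 19.8 kJ

For a reversible adiabat TV^(γ−1) is constant, so T₂ = T₁ (V₁/V₂)^(γ−1).
T₁ = 3.33 °C = 276.5 K.
T₂ = 276.5 × 7.34^(0.3) = 502.8 K.
Q = 0, so ΔU = W_on_gas = nCᵥΔT with Cᵥ = R/(γ−1) = 27.71 J/(mol·K).
ΔU = 3.16 × 27.71 × (502.8 − 276.5) = 19820 J.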